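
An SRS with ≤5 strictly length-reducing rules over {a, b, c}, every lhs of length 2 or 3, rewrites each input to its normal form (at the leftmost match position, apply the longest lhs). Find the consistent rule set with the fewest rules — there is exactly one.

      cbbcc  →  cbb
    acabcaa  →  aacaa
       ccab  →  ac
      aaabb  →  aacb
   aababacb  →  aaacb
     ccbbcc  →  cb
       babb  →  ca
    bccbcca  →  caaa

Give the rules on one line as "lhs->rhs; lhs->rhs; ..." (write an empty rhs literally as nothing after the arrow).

  | cbbcc => cbbc => cbb
  | acabcaa => acccaa => aacaa
  | ccab => aab => ac
  | aaabb => aacb

ab->c; bc->b; bcb->ca; cc->a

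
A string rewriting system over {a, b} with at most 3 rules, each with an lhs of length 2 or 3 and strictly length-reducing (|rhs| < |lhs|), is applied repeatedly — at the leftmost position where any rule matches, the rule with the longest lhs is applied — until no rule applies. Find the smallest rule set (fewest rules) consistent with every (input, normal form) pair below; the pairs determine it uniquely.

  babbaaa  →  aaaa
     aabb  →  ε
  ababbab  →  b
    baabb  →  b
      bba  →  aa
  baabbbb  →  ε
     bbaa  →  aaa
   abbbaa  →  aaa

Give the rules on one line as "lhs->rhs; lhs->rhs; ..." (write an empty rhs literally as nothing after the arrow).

  | babbaaa => bbaaa => aaaa
  | aabb => ab => ε
  | ababbab => abbab => bab => b
  | baabb => bab => b

ab->; bb->a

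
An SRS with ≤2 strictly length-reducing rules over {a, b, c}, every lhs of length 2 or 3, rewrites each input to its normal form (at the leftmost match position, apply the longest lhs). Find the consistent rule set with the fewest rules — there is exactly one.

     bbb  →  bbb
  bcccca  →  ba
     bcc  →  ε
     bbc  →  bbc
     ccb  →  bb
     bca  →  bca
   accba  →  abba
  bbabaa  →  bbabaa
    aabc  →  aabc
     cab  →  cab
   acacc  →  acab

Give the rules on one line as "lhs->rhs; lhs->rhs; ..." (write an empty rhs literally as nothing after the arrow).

  | bbb
  | bcccca => cca => ba
  | bcc => ε
  | bbc

bcc->; cc->b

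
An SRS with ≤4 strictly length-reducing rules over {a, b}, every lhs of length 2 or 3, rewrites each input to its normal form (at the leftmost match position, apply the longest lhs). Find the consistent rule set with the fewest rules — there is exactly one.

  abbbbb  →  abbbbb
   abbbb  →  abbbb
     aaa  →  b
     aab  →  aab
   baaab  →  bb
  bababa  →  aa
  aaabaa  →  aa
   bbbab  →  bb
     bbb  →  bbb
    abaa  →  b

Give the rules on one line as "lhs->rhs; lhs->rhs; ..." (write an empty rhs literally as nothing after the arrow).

aaa->b; ba->a; bab->

  | abbbbb
  | abbbb
  | aaa => b
  | aab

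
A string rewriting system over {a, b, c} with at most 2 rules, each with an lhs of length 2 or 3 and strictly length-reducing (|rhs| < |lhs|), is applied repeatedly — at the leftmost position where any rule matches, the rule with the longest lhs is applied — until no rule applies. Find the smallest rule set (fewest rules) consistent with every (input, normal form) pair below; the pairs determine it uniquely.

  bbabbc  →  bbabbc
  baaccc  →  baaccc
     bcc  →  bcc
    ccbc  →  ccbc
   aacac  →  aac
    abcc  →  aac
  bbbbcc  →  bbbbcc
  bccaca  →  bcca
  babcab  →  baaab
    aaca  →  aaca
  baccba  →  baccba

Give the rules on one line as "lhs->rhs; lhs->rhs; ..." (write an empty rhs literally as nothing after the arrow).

abc->aa; cac->c

  | bbabbc
  | baaccc
  | bcc
  | ccbc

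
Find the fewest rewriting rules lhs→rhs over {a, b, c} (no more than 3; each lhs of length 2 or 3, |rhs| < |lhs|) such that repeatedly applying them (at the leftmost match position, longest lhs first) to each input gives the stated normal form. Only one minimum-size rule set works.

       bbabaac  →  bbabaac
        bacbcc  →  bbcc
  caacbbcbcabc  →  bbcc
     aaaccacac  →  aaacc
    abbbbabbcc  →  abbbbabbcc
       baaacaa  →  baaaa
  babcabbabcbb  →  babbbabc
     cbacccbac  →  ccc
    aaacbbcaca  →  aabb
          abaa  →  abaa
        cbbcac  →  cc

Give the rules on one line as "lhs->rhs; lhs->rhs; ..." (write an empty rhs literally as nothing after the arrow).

  | bbabaac
  | bacbcc => bbcc
  | caacbbcbcabc => acbbcbcabc => bbcbcabc => bbccabc => bbcbc => bbcc
  | aaaccacac => aaaccac => aaacc

acb->b; ca->; cb->c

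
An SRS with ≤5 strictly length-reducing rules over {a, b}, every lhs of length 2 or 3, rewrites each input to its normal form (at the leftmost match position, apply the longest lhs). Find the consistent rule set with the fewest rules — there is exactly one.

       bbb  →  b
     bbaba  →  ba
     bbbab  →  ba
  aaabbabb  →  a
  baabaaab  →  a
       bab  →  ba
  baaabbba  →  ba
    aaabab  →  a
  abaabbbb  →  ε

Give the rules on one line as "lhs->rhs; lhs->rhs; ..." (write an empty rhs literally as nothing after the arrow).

aa->b; ab->a; aba->ba; bb->

  | bbb => b
  | bbaba => aba => ba
  | bbbab => bab => ba
  | aaabbabb => babbabb => bababb => bbabb => abb => ab => a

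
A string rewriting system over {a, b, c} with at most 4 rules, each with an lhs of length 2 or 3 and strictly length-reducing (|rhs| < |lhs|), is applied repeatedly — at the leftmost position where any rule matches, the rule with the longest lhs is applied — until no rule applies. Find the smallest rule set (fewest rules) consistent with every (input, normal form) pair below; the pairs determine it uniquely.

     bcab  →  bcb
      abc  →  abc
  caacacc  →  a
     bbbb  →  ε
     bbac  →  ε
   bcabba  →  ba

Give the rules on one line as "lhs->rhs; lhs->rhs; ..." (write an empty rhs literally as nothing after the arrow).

bb->c; ca->c; cc->

  | bcab => bcb
  | abc
  | caacacc => cacacc => ccacc => acc => a
  | bbbb => cbb => cc => ε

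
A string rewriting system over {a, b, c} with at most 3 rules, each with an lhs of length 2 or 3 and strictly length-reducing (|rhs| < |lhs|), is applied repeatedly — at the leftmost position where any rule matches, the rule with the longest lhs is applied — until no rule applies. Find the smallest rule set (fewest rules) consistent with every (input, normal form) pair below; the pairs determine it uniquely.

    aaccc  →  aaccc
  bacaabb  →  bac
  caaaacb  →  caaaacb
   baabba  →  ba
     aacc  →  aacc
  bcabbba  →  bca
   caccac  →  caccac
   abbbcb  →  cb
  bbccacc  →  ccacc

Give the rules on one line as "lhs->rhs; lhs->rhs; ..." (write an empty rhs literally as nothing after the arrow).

  | aaccc
  | bacaabb => bacab => bac
  | caaaacb
  | baabba => baba => ba

ab->; bb->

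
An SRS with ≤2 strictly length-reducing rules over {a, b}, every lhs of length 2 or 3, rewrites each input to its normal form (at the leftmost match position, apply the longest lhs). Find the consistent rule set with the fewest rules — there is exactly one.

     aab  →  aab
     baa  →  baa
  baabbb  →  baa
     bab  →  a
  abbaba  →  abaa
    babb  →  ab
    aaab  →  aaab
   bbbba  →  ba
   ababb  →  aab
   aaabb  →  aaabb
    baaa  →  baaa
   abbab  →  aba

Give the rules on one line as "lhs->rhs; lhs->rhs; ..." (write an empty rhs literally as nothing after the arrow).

bab->a; bbb->

  | aab
  | baa
  | baabbb => baa
  | bab => a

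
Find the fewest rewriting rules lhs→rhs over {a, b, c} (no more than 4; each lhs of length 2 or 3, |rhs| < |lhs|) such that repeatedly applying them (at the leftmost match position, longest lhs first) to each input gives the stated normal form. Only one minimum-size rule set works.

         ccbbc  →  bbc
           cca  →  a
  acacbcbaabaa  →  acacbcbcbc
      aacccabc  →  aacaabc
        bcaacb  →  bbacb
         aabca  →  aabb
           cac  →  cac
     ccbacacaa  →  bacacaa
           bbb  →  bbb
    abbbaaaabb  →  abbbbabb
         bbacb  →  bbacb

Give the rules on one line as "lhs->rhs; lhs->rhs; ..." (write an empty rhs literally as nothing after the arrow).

baa->bc; bca->bb; cc->; ccc->ca

  | ccbbc => bbc
  | cca => a
  | acacbcbaabaa => acacbcbcbaa => acacbcbcbc
  | aacccabc => aacaabc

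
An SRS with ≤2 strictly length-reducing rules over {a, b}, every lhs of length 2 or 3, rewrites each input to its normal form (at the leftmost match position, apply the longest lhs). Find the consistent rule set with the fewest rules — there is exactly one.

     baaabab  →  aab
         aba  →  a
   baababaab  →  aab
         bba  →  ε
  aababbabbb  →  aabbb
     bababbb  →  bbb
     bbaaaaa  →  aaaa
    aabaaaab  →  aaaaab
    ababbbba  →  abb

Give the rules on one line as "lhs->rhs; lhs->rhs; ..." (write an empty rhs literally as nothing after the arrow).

  | baaabab => aabab => aab
  | aba => a
  | baababaab => ababaab => abaab => aab
  | bba => ε

ba->; bba->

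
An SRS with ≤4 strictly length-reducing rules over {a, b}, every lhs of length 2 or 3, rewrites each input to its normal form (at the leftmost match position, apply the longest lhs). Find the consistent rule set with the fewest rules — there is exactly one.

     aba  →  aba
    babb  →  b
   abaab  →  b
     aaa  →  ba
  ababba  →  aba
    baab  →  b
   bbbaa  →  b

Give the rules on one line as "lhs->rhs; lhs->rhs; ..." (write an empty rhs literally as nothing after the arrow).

  | aba
  | babb => b
  | abaab => abbb => b
  | aaa => ba

aa->b; abb->; bb->b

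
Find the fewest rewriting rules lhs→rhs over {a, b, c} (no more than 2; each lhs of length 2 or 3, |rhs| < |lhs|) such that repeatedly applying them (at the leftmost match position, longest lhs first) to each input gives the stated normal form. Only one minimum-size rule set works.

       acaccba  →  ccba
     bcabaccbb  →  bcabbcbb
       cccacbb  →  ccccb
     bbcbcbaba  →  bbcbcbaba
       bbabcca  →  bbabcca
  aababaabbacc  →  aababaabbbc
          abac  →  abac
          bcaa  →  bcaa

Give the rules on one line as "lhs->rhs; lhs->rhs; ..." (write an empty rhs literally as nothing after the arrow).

  | acaccba => acbcba => ccba
  | bcabaccbb => bcabbcbb
  | cccacbb => ccccb
  | bbcbcbaba

acb->c; acc->bc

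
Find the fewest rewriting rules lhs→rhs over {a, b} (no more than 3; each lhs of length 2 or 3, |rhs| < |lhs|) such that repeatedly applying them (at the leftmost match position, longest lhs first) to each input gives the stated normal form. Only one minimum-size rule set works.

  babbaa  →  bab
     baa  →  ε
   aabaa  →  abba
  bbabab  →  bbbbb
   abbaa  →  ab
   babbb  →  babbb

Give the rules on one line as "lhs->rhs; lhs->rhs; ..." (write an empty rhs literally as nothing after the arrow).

  | babbaa => bab
  | baa => ε
  | aabaa => abba
  | bbabab => bbbbb

aba->bb; baa->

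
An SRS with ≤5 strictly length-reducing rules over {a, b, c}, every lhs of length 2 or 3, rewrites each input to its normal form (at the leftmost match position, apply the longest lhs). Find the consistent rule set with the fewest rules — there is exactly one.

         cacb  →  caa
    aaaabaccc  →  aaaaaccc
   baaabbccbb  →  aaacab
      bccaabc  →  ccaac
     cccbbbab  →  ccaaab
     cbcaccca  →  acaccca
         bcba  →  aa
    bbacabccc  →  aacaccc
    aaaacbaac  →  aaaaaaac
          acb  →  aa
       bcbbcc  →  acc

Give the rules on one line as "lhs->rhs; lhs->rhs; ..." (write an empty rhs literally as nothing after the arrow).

ba->a; bba->aa; bc->c; cb->a

  | cacb => caa
  | aaaabaccc => aaaaaccc
  | baaabbccbb => aaabbccbb => aaabccbb => aaaccbb => aaacab
  | bccaabc => ccaabc => ccaac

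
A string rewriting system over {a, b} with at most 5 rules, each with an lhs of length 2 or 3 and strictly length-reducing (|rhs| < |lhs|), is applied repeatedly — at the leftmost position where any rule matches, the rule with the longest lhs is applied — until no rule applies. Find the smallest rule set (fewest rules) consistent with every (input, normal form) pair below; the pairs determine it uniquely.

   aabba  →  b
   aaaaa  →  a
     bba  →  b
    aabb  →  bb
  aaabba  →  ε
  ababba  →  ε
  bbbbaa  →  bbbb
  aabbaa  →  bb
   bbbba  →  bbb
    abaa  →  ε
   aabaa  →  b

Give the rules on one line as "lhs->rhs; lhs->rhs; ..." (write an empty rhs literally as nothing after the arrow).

  | aabba => bba => b
  | aaaaa => aaa => a
  | bba => b
  | aabb => bb

aa->; ab->; ba->; baa->b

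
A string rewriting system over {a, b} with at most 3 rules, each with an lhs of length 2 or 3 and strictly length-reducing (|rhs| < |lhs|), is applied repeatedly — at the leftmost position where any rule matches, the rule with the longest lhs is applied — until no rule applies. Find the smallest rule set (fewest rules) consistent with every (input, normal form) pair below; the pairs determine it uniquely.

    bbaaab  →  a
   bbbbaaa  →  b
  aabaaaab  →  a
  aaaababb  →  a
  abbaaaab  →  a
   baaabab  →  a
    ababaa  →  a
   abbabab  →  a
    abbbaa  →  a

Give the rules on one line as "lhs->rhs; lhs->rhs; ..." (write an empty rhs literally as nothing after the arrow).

  | bbaaab => baab => ab => a
  | bbbbaaa => bbbaa => bba => b
  | aabaaaab => abaaaab => aaaaab => aaaab => aaab => aab => ab => a
  | aaaababb => aaababb => aababb => ababb => aabb => abb => ab => a

aa->a; ab->a; ba->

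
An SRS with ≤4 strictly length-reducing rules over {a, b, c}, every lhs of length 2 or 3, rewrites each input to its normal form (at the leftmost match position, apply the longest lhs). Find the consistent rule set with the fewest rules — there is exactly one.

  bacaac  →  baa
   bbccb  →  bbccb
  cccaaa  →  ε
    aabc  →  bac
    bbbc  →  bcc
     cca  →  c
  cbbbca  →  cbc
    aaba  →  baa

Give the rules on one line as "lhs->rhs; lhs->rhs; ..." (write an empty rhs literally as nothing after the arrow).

  | bacaac => baac => baa
  | bbccb
  | cccaaa => ccaa => ca => ε
  | aabc => bac

aab->ba; aac->aa; bbb->bc; ca->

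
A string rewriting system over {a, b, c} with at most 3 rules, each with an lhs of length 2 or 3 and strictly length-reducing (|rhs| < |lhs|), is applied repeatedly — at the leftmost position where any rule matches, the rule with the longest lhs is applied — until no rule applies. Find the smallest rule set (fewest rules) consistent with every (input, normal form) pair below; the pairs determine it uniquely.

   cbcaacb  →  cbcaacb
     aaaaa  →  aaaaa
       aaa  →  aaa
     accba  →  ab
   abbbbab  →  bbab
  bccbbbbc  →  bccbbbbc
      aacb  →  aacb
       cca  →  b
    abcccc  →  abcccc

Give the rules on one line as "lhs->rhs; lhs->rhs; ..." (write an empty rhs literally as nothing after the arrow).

abb->; cba->ca; cca->b

  | cbcaacb
  | aaaaa
  | aaa
  | accba => acca => ab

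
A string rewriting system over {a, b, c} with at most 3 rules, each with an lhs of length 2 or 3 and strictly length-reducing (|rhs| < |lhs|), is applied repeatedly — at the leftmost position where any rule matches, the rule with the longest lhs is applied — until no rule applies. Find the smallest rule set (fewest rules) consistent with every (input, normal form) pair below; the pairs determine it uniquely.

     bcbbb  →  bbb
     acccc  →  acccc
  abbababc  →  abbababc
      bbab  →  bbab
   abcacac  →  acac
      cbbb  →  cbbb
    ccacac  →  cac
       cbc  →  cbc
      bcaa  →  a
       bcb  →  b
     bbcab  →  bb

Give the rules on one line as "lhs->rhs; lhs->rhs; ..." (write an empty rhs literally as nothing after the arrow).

bca->; bcb->b; cca->

  | bcbbb => bbb
  | acccc
  | abbababc
  | bbab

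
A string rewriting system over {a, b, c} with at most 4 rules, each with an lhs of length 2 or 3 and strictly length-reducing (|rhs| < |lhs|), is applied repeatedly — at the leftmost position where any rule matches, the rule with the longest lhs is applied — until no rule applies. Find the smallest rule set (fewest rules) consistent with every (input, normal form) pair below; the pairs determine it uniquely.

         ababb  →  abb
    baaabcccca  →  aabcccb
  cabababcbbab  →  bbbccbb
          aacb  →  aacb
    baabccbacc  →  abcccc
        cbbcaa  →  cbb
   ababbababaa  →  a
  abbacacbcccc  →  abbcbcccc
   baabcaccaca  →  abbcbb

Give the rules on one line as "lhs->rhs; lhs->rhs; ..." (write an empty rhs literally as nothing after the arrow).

ba->; ca->b; cab->bc

  | ababb => abb
  | baaabcccca => aabcccca => aabcccb
  | cabababcbbab => bcababcbbab => bbcabcbbab => bbbccbbab => bbbccbb
  | aacb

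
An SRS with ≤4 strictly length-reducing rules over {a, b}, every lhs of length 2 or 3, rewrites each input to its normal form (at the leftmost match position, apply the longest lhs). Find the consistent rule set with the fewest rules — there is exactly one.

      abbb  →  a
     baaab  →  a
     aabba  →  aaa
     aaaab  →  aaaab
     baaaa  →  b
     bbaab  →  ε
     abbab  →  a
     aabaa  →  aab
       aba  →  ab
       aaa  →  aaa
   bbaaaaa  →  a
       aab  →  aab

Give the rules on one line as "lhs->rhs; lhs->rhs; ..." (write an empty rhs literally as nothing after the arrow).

  | abbb => a
  | baaab => baab => bab => bb => a
  | aabba => aabb => aaa
  | aaaab

ba->b; bb->a; bba->bb; bbb->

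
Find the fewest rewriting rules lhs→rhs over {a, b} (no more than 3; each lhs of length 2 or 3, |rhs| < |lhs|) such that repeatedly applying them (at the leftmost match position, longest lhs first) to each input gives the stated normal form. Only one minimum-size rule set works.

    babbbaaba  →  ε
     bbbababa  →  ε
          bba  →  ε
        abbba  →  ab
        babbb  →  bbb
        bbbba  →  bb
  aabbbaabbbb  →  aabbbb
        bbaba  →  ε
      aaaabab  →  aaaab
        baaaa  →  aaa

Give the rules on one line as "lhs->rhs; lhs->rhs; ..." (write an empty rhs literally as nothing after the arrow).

ba->; bba->

  | babbbaaba => bbbaaba => baba => ba => ε
  | bbbababa => bbaba => ba => ε
  | bba => ε
  | abbba => ab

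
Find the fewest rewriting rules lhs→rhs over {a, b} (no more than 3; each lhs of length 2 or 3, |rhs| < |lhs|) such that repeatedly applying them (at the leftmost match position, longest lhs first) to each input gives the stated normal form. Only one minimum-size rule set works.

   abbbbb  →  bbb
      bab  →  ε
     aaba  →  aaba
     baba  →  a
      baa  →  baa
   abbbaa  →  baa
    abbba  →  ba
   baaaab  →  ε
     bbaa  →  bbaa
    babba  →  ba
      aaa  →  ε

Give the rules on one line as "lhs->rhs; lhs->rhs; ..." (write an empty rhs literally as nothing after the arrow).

aaa->; abb->; bab->

  | abbbbb => bbb
  | bab => ε
  | aaba
  | baba => a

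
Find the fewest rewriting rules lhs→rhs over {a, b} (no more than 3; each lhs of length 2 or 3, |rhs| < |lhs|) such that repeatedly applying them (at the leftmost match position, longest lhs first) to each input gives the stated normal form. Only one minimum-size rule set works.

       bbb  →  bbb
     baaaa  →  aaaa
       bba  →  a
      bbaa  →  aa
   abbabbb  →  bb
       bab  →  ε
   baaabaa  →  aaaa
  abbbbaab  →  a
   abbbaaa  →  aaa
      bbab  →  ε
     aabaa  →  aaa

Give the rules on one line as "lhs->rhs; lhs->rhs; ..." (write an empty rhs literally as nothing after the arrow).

  | bbb
  | baaaa => aaaa
  | bba => ba => a
  | bbaa => baa => aa

ab->; ba->a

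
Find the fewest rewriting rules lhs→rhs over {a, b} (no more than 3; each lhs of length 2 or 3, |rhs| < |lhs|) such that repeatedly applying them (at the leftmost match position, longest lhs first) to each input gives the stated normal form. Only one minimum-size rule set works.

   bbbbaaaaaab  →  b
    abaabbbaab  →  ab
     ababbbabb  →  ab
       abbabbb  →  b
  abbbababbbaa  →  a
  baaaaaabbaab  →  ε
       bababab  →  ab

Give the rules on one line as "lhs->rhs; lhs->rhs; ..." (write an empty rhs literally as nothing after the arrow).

  | bbbbaaaaaab => bbaaaaaab => aaaaaab => aaaab => aab => b
  | abaabbbaab => abbbbaab => abbaab => aaab => ab
  | ababbbabb => ababbabb => abababb => abaabb => abbb => ab
  | abbabbb => aabbb => bbb => b

aa->; bab->ba; bb->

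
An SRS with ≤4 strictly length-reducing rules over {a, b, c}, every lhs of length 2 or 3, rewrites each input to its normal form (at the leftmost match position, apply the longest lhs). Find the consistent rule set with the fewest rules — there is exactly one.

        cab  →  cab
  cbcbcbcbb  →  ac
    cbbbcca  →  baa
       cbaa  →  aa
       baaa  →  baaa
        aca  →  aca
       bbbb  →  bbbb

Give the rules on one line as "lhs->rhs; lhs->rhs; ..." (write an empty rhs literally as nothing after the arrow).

  | cab
  | cbcbcbcbb => cbcbcbb => cbcbb => cbb => ac
  | cbbbcca => acbcca => acca => baa
  | cbaa => aa

acc->ba; cb->; cbb->ac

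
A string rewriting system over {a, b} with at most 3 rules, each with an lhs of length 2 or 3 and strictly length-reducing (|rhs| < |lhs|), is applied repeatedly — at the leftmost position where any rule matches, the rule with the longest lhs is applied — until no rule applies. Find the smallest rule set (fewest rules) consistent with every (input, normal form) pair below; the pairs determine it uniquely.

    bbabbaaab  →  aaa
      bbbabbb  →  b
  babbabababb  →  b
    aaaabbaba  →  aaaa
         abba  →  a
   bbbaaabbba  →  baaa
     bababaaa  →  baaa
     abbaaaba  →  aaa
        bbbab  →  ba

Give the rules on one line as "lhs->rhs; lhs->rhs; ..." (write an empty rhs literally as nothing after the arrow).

ab->; abb->; bba->aa

  | bbabbaaab => aabbaaab => aaaab => aaa
  | bbbabbb => baabbb => bab => b
  | babbabababb => babababb => bababb => babb => b
  | aaaabbaba => aaaaba => aaaa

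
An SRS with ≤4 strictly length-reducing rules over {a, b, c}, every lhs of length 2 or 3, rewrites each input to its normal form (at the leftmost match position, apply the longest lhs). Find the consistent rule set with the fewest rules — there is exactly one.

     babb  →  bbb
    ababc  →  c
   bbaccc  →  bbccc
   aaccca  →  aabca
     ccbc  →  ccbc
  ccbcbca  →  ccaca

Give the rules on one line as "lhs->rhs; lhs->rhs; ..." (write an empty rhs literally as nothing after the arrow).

abb->; acc->ab; ba->b; bcb->a

  | babb => bbb
  | ababc => abbc => c
  | bbaccc => bbccc
  | aaccca => aabca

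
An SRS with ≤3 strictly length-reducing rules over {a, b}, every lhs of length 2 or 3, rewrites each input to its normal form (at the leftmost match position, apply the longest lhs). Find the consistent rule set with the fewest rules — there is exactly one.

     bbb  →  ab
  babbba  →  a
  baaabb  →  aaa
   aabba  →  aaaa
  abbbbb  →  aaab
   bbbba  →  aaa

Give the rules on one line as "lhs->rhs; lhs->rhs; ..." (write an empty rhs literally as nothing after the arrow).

  | bbb => ab
  | babbba => bbba => aba => a
  | baaabb => aabb => aaa
  | aabba => aaaa

ba->; bb->a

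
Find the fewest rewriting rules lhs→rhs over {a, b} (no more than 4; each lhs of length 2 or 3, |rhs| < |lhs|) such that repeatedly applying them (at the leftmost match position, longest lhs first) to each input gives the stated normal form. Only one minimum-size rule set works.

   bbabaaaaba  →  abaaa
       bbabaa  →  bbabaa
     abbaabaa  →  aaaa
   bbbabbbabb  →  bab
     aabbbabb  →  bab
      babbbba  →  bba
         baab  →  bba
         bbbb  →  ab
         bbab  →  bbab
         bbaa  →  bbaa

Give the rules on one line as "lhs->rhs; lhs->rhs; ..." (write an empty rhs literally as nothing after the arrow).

  | bbabaaaaba => bbabaabaa => bbabbaaa => bbbbaaa => abaaa
  | bbabaa
  | abbaabaa => bbaabaa => bbbaaa => aaaa
  | bbbabbbabb => aabbbabb => babbabb => bbbabb => aabb => bab

aab->ba; abb->bb; bbb->a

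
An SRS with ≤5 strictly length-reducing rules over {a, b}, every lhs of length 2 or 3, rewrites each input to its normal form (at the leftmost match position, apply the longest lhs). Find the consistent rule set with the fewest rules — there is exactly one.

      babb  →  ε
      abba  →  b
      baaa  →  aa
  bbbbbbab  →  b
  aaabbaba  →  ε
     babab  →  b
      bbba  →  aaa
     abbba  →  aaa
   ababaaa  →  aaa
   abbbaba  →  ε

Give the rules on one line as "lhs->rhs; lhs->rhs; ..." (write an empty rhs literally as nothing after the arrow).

ab->b; ba->; bab->ba; bbb->aa

  | babb => bab => ba => ε
  | abba => bba => b
  | baaa => aa
  | bbbbbbab => aabbbab => abbbab => bbbab => aaab => aab => ab => b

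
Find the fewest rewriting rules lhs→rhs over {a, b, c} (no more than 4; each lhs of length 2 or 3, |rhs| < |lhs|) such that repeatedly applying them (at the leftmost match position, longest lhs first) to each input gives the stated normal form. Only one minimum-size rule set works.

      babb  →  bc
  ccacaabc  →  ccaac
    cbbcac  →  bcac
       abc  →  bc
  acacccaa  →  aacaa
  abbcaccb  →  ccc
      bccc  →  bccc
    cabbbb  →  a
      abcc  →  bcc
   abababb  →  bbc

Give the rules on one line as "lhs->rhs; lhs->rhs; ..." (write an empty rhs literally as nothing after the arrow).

  | babb => bc
  | ccacaabc => ccacabc => ccacbc => ccaac
  | cbbcac => abcac => bcac
  | abc => bc

ab->b; abb->c; acc->ab; cb->a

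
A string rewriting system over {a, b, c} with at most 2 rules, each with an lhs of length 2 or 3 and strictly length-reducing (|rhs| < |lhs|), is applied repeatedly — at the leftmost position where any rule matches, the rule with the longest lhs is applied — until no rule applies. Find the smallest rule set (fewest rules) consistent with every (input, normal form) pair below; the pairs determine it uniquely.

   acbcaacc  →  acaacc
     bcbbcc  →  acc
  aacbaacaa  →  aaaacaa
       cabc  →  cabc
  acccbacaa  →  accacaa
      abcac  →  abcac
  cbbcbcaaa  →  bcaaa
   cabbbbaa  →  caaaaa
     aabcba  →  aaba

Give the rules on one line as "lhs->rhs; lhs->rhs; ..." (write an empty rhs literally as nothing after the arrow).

bb->a; cb->

  | acbcaacc => acaacc
  | bcbbcc => bbcc => acc
  | aacbaacaa => aaaacaa
  | cabc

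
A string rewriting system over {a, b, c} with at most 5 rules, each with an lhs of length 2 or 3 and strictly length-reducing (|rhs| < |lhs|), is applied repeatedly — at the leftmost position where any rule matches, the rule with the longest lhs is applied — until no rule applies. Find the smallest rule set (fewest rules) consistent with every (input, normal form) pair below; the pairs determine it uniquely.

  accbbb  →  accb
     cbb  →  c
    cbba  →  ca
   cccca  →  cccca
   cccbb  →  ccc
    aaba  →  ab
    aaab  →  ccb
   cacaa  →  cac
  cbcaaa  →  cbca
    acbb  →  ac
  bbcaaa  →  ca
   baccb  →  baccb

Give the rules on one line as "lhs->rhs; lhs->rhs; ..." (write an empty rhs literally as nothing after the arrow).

  | accbbb => accb
  | cbb => c
  | cbba => ca
  | cccca

aaa->cc; aba->b; bb->; caa->c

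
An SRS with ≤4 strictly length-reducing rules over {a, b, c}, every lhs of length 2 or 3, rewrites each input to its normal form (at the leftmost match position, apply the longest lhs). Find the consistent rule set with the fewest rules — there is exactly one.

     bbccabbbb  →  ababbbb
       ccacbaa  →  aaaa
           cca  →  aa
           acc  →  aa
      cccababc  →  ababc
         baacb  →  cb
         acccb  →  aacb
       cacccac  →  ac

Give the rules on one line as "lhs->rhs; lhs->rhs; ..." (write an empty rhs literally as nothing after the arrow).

  | bbccabbbb => bbaabbbb => ababbbb
  | ccacbaa => aacbaa => aacca => aaaa
  | cca => aa
  | acc => aa

baa->ca; bba->ab; ca->; cc->a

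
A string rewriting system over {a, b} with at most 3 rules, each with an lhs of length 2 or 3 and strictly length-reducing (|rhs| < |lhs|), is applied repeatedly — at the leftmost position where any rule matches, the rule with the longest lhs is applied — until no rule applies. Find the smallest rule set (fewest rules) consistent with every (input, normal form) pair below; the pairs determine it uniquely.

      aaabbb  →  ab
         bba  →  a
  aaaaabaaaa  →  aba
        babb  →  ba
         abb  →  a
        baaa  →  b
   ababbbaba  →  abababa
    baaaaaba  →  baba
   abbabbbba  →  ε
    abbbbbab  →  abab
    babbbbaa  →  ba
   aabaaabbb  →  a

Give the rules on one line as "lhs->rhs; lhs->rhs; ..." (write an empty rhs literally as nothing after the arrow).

  | aaabbb => bbb => ab
  | bba => aa => a
  | aaaaabaaaa => aabaaaa => abaaaa => aba
  | babb => baa => ba

aa->a; aaa->; bb->a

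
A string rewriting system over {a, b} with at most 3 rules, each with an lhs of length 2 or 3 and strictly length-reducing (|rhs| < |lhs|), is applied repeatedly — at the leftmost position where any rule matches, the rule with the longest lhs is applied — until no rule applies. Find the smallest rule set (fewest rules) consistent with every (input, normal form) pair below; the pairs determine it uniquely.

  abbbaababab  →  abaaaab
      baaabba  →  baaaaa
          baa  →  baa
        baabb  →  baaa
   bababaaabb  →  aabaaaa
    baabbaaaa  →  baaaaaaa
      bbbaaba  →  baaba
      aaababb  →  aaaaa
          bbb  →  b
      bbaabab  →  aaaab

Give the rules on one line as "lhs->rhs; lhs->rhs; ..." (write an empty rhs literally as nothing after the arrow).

bab->ab; bb->a; bbb->b

  | abbbaababab => abaababab => abaaabab => abaaaab
  | baaabba => baaaaa
  | baa
  | baabb => baaa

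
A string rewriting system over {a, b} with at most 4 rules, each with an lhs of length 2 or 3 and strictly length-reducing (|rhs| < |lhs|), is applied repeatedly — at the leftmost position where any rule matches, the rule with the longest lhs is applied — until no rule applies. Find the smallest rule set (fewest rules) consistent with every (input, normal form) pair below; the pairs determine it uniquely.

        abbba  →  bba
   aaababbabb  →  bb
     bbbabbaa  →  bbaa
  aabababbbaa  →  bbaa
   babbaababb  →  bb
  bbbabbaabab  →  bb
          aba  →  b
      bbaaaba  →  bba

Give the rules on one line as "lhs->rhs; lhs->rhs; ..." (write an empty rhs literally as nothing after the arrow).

  | abbba => bba
  | aaababbabb => aabbbabb => abbabb => babb => bb
  | bbbabbaa => bbabbaa => bbbaa => bbaa
  | aabababbbaa => abbabbbaa => babbbaa => bbbaa => bbaa

ab->; aba->b; bbb->bb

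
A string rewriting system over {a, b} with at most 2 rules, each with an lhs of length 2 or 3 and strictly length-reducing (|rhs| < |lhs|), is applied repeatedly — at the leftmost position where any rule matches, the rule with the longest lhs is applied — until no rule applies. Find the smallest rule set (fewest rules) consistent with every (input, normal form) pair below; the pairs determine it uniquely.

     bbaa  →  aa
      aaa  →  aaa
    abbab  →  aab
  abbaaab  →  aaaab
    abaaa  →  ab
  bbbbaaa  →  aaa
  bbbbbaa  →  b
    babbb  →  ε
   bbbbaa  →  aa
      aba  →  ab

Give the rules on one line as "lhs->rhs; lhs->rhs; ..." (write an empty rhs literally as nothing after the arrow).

ba->b; bb->

  | bbaa => aa
  | aaa
  | abbab => aab
  | abbaaab => aaaab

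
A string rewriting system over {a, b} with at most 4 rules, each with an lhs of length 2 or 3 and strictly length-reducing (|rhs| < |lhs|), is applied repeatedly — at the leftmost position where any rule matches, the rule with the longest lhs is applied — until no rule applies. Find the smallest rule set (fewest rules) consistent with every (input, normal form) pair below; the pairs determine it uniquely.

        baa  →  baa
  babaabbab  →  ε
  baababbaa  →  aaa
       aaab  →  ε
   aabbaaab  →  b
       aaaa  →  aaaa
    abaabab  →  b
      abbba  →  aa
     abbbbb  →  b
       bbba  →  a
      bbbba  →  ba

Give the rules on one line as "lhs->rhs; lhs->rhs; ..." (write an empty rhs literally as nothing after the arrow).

aab->b; ab->; bb->a

  | baa
  | babaabbab => baabbab => bbbab => abab => ab => ε
  | baababbaa => bbabbaa => aabbaa => bbaa => aaa
  | aaab => ab => ε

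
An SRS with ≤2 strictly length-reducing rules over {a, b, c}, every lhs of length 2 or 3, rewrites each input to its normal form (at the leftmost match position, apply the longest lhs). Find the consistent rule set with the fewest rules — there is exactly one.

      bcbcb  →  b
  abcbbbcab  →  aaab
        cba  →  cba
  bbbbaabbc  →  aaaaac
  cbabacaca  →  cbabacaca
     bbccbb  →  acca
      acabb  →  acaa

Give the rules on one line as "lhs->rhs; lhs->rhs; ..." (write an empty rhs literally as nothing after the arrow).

bb->a; bc->

  | bcbcb => bcb => b
  | abcbbbcab => abbbcab => aabcab => aaab
  | cba
  | bbbbaabbc => abbaabbc => aaaabbc => aaaaac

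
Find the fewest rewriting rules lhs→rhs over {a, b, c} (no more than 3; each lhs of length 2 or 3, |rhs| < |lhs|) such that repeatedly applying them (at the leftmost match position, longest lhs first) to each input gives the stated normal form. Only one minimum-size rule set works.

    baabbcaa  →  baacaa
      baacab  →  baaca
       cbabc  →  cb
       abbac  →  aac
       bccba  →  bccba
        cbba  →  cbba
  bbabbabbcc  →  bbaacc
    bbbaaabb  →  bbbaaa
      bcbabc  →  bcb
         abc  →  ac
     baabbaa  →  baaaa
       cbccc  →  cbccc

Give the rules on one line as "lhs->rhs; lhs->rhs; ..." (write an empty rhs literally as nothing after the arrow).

ab->a; bac->b

  | baabbcaa => baabcaa => baacaa
  | baacab => baaca
  | cbabc => cbac => cb
  | abbac => abac => aac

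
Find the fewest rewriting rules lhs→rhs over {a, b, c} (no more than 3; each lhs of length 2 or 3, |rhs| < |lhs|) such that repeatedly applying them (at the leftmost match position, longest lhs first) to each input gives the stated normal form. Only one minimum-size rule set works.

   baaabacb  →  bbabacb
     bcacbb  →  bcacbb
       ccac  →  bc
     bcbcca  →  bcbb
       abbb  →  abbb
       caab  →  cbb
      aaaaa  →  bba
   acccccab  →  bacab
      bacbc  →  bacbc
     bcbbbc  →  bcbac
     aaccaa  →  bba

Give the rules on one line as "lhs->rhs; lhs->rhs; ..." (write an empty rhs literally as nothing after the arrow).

  | baaabacb => bbabacb
  | bcacbb
  | ccac => aac => bc
  | bcbcca => bcbaa => bcbb

aa->b; bbc->ac; cc->a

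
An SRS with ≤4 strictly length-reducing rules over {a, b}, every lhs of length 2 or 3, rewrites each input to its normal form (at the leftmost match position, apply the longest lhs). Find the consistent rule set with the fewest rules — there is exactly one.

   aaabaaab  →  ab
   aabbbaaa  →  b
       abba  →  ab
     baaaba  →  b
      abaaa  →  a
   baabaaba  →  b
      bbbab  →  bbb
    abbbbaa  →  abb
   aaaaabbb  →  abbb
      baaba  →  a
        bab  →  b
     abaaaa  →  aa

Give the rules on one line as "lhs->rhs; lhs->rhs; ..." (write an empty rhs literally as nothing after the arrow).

  | aaabaaab => abaaab => aaab => ab
  | aabbbaaa => bbbbaaa => bbbaa => bba => b
  | abba => ab
  | baaaba => aaba => bba => b

aaa->a; aab->bb; ba->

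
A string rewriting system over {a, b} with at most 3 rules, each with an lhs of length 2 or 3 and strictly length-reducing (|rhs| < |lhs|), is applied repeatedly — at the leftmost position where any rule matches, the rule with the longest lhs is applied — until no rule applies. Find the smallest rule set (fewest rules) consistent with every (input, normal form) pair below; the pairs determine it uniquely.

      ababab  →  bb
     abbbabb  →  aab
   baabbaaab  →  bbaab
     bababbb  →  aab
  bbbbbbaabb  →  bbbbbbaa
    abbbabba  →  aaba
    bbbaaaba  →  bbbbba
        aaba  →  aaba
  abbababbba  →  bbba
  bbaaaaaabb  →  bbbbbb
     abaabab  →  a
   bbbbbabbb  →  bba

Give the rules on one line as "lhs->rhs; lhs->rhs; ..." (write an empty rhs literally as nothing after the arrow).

aaa->b; abb->a; bab->a

  | ababab => aaab => bb
  | abbbabb => ababb => aab
  | baabbaaab => baaaaab => bbaab
  | bababbb => aabbb => aab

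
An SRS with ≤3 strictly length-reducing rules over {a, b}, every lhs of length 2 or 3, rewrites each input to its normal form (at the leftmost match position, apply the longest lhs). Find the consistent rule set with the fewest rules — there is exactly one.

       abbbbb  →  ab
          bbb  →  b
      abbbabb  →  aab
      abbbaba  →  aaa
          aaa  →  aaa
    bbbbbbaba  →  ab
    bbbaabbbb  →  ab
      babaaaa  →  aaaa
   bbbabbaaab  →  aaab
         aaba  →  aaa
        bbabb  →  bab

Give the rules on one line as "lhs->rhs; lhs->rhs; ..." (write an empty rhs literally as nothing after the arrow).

aba->aa; baa->ab; bb->b

  | abbbbb => abbbb => abbb => abb => ab
  | bbb => bb => b
  | abbbabb => abbabb => ababb => aabb => aab
  | abbbaba => abbaba => ababa => aaba => aaa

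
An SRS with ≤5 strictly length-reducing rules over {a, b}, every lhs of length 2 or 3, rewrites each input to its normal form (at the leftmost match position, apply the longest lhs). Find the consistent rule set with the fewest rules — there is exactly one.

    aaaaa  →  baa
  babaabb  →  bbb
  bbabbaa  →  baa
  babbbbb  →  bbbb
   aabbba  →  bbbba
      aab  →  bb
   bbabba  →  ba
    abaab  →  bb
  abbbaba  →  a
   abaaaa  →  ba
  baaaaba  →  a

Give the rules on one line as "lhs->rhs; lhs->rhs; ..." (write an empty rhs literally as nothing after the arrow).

  | aaaaa => baa
  | babaabb => abaabb => aabb => bbb
  | bbabbaa => babbaa => abbaa => baa
  | babbbbb => abbbbb => bbbb

aaa->b; aab->bb; ab->; bab->ab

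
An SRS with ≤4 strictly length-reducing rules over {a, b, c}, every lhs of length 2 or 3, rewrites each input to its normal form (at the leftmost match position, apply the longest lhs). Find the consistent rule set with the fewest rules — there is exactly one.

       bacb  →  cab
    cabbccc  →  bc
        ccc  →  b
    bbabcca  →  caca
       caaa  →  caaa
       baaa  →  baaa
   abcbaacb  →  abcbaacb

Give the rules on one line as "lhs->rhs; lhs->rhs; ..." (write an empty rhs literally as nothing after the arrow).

  | bacb => cab
  | cabbccc => cccc => bc
  | ccc => b
  | bbabcca => bacca => caca

abb->; bab->a; bac->ca; ccc->b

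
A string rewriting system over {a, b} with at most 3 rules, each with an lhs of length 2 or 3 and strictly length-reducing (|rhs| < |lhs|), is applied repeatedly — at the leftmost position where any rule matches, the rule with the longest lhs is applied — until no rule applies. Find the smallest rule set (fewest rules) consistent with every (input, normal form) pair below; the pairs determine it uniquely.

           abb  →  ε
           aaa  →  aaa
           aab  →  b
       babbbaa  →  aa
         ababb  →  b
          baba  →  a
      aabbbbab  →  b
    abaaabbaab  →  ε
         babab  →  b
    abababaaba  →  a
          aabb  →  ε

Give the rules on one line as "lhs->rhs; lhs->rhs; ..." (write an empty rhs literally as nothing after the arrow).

  | abb => bb => ε
  | aaa
  | aab => ab => b
  | babbbaa => bbbbaa => bbaa => aa

ab->b; bb->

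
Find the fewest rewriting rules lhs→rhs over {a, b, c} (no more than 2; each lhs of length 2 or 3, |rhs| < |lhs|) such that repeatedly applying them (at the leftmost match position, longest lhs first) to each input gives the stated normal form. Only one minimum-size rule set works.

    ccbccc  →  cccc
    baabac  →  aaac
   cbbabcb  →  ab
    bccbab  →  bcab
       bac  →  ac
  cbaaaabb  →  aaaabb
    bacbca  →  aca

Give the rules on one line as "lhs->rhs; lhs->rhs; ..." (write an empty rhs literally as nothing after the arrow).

  | ccbccc => cccc
  | baabac => aabac => aaac
  | cbbabcb => babcb => abcb => ab
  | bccbab => bcab

ba->a; cb->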